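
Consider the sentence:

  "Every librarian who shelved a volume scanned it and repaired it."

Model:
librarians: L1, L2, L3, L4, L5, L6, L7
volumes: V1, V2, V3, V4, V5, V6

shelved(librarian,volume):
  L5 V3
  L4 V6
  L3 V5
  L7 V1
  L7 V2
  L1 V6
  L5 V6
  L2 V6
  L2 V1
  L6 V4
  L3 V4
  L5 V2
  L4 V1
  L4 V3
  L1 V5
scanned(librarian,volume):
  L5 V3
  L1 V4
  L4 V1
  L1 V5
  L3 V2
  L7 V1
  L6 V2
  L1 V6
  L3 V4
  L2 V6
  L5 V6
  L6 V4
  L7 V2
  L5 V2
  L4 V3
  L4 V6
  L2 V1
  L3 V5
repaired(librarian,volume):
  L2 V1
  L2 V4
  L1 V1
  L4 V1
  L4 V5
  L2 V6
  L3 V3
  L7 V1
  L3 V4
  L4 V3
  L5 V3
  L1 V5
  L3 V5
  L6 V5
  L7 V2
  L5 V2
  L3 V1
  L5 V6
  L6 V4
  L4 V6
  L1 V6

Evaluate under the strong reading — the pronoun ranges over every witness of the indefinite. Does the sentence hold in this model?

"it" takes "a volume" as antecedent — a donkey pronoun bound across the clause boundary.
Strong reading: for every (l,v) with shelved(l,v), scanned(l,v) ∧ repaired(l,v).
Restrictor pairs: (L1,V5) ✓  (L1,V6) ✓  (L2,V1) ✓  (L2,V6) ✓  (L3,V4) ✓  (L3,V5) ✓  (L4,V1) ✓  (L4,V3) ✓  (L4,V6) ✓  (L5,V2) ✓  (L5,V3) ✓  (L5,V6) ✓  (L6,V4) ✓  (L7,V1) ✓  (L7,V2) ✓
Every restrictor pair satisfies the scope.

True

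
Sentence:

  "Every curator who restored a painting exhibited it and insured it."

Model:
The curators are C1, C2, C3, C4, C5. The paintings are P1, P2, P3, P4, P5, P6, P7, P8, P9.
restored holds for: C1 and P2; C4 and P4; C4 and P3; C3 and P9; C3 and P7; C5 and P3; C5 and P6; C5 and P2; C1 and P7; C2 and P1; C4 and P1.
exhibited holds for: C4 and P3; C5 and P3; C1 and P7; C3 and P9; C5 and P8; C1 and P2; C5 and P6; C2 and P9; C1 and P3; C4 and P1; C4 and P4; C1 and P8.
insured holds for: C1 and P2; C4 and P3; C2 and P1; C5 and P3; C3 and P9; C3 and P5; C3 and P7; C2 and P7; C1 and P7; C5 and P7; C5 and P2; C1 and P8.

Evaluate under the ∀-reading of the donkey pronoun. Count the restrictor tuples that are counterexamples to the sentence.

6

"it" takes "a painting" as antecedent — a donkey pronoun bound across the clause boundary.
Strong reading: for every (c,p) with restored(c,p), exhibited(c,p) ∧ insured(c,p).
Restrictor pairs: (C1,P2) ✓  (C1,P7) ✓  (C2,P1) ✗  (C3,P7) ✗  (C3,P9) ✓  (C4,P1) ✗  (C4,P3) ✓  (C4,P4) ✗  (C5,P2) ✗  (C5,P3) ✓  (C5,P6) ✗
Counterexamples (restrictor pairs failing the scope): 6.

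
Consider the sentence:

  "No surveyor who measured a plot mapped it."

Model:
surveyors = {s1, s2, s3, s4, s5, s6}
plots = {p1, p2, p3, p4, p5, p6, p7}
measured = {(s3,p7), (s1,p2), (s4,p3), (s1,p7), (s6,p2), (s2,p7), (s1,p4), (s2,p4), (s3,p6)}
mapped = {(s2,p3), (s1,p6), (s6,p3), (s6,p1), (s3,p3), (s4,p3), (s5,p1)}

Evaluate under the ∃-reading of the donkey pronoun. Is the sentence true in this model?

"it" takes "a plot" as antecedent — a donkey pronoun bound across the clause boundary.
Truth condition: for no (s,p) with measured(s,p) does mapped(s,p) hold.
Restrictor pairs — does the scope hold? (s1,p2):fails  (s1,p4):fails  (s1,p7):fails  (s2,p4):fails  (s2,p7):fails  (s3,p6):fails  (s3,p7):fails  (s4,p3):holds  (s6,p2):fails
Scope holds for 1 pair(s), so the sentence is false.

False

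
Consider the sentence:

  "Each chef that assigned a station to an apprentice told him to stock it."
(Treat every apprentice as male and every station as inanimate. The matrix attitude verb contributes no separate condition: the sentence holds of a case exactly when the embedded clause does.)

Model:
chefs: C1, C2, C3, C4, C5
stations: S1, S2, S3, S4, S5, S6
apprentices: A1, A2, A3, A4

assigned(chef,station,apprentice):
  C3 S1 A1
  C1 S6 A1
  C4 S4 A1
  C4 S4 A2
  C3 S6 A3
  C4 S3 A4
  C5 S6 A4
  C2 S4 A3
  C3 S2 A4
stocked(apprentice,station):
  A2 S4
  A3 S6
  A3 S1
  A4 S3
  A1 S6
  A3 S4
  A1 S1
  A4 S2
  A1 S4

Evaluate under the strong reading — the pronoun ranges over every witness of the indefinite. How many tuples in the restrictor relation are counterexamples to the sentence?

"him" takes "an apprentice" as antecedent and "it" takes "a station"; both are donkey pronouns co-varying with the restrictor.
Strong reading: for every (c,s,a) with assigned(c,s,a), stocked(a,s).
Restrictor triples: (C1,S6,A1)→stocked(A1,S6) ✓  (C2,S4,A3)→stocked(A3,S4) ✓  (C3,S1,A1)→stocked(A1,S1) ✓  (C3,S2,A4)→stocked(A4,S2) ✓  (C3,S6,A3)→stocked(A3,S6) ✓  (C4,S3,A4)→stocked(A4,S3) ✓  (C4,S4,A1)→stocked(A1,S4) ✓  (C4,S4,A2)→stocked(A2,S4) ✓  (C5,S6,A4)→stocked(A4,S6) ✗
Counterexamples (restrictor triples failing the scope): 1.

1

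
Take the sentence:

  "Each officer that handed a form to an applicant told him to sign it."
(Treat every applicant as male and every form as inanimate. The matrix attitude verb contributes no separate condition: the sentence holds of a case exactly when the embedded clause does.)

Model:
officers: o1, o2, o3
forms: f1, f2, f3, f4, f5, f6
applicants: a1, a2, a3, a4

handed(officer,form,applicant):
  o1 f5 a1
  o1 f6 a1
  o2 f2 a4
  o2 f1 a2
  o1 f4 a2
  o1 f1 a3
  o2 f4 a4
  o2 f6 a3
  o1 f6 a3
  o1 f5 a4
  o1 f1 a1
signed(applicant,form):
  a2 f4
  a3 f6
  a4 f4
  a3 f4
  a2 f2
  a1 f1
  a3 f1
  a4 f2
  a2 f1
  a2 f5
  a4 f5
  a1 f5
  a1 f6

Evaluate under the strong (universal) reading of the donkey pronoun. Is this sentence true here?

True

"him" takes "an applicant" as antecedent and "it" takes "a form"; both are donkey pronouns co-varying with the restrictor.
Strong reading: for every (o,f,a) with handed(o,f,a), signed(a,f).
Restrictor triples: (o1,f1,a1)→signed(a1,f1) ✓  (o1,f1,a3)→signed(a3,f1) ✓  (o1,f4,a2)→signed(a2,f4) ✓  (o1,f5,a1)→signed(a1,f5) ✓  (o1,f5,a4)→signed(a4,f5) ✓  (o1,f6,a1)→signed(a1,f6) ✓  (o1,f6,a3)→signed(a3,f6) ✓  (o2,f1,a2)→signed(a2,f1) ✓  (o2,f2,a4)→signed(a4,f2) ✓  (o2,f4,a4)→signed(a4,f4) ✓  (o2,f6,a3)→signed(a3,f6) ✓
Every restrictor triple satisfies the scope.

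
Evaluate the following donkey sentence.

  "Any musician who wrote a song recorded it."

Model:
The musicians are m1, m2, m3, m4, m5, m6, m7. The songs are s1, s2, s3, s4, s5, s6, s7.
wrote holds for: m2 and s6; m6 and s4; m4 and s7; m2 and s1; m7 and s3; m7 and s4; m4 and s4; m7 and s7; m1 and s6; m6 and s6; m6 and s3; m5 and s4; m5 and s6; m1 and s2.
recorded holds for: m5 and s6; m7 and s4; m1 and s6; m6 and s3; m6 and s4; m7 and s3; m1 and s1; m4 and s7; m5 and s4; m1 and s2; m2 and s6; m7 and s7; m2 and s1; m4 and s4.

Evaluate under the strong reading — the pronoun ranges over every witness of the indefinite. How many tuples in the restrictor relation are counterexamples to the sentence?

1

"it" takes "a song" as antecedent — a donkey pronoun bound across the clause boundary.
Strong reading: for every (m,s) with wrote(m,s), recorded(m,s).
Restrictor pairs: (m1,s2) ✓  (m1,s6) ✓  (m2,s1) ✓  (m2,s6) ✓  (m4,s4) ✓  (m4,s7) ✓  (m5,s4) ✓  (m5,s6) ✓  (m6,s3) ✓  (m6,s4) ✓  (m6,s6) ✗  (m7,s3) ✓  (m7,s4) ✓  (m7,s7) ✓
Counterexamples (restrictor pairs failing the scope): 1.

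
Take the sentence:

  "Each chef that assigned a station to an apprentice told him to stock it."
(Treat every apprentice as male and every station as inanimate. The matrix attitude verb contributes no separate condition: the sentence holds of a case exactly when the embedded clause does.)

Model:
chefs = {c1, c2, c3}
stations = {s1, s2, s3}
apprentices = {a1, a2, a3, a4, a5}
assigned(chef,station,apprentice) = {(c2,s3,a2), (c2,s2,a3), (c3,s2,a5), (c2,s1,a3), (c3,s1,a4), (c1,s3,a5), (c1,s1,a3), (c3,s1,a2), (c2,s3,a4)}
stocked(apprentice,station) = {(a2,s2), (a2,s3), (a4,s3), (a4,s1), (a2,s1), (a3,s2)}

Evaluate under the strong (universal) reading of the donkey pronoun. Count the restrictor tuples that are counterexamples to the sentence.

"him" takes "an apprentice" as antecedent and "it" takes "a station"; both are donkey pronouns co-varying with the restrictor.
Strong reading: for every (c,s,a) with assigned(c,s,a), stocked(a,s).
Restrictor triples: (c1,s1,a3)→stocked(a3,s1) ✗  (c1,s3,a5)→stocked(a5,s3) ✗  (c2,s1,a3)→stocked(a3,s1) ✗  (c2,s2,a3)→stocked(a3,s2) ✓  (c2,s3,a2)→stocked(a2,s3) ✓  (c2,s3,a4)→stocked(a4,s3) ✓  (c3,s1,a2)→stocked(a2,s1) ✓  (c3,s1,a4)→stocked(a4,s1) ✓  (c3,s2,a5)→stocked(a5,s2) ✗
Counterexamples (restrictor triples failing the scope): 4.

4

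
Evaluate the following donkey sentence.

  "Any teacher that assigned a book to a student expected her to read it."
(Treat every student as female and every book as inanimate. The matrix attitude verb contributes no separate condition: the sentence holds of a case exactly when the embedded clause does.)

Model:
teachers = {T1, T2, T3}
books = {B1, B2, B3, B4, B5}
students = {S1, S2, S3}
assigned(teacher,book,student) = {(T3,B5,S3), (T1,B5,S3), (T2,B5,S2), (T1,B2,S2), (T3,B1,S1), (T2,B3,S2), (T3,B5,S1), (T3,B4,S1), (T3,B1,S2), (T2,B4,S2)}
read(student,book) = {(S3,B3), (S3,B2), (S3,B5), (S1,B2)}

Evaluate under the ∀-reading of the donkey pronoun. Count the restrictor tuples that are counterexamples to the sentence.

"her" takes "a student" as antecedent and "it" takes "a book"; both are donkey pronouns co-varying with the restrictor.
Strong reading: for every (t,b,s) with assigned(t,b,s), read(s,b).
Restrictor triples: (T1,B2,S2)→read(S2,B2) ✗  (T1,B5,S3)→read(S3,B5) ✓  (T2,B3,S2)→read(S2,B3) ✗  (T2,B4,S2)→read(S2,B4) ✗  (T2,B5,S2)→read(S2,B5) ✗  (T3,B1,S1)→read(S1,B1) ✗  (T3,B1,S2)→read(S2,B1) ✗  (T3,B4,S1)→read(S1,B4) ✗  (T3,B5,S1)→read(S1,B5) ✗  (T3,B5,S3)→read(S3,B5) ✓
Counterexamples (restrictor triples failing the scope): 8.

8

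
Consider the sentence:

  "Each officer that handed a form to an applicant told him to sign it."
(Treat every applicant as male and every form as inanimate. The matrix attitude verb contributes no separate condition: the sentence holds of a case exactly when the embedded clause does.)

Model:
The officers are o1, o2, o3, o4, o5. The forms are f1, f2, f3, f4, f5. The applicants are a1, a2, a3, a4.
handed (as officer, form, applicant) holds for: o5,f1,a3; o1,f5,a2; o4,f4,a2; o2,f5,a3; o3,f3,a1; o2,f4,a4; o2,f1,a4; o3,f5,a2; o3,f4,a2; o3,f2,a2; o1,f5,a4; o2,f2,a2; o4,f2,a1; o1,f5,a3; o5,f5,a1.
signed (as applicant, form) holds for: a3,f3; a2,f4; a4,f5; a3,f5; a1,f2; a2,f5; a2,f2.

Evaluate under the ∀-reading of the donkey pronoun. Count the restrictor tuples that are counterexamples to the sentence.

"him" takes "an applicant" as antecedent and "it" takes "a form"; both are donkey pronouns co-varying with the restrictor.
Strong reading: for every (o,f,a) with handed(o,f,a), signed(a,f).
Restrictor triples: (o1,f5,a2)→signed(a2,f5) ✓  (o1,f5,a3)→signed(a3,f5) ✓  (o1,f5,a4)→signed(a4,f5) ✓  (o2,f1,a4)→signed(a4,f1) ✗  (o2,f2,a2)→signed(a2,f2) ✓  (o2,f4,a4)→signed(a4,f4) ✗  (o2,f5,a3)→signed(a3,f5) ✓  (o3,f2,a2)→signed(a2,f2) ✓  (o3,f3,a1)→signed(a1,f3) ✗  (o3,f4,a2)→signed(a2,f4) ✓  (o3,f5,a2)→signed(a2,f5) ✓  (o4,f2,a1)→signed(a1,f2) ✓  (o4,f4,a2)→signed(a2,f4) ✓  (o5,f1,a3)→signed(a3,f1) ✗  (o5,f5,a1)→signed(a1,f5) ✗
Counterexamples (restrictor triples failing the scope): 5.

5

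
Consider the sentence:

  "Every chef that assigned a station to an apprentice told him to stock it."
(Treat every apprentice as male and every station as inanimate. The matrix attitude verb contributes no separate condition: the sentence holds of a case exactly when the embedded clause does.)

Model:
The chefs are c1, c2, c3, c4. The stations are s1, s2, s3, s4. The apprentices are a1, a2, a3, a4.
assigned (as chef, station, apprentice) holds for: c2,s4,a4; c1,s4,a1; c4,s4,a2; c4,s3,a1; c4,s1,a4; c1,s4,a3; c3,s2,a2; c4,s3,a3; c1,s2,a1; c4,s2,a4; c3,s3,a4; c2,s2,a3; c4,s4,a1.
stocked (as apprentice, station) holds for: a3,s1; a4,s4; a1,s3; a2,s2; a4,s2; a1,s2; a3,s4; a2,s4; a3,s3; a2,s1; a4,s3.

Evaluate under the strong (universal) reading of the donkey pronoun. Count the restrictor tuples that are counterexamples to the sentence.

4

"him" takes "an apprentice" as antecedent and "it" takes "a station"; both are donkey pronouns co-varying with the restrictor.
Strong reading: for every (c,s,a) with assigned(c,s,a), stocked(a,s).
Restrictor triples: (c1,s2,a1)→stocked(a1,s2) ✓  (c1,s4,a1)→stocked(a1,s4) ✗  (c1,s4,a3)→stocked(a3,s4) ✓  (c2,s2,a3)→stocked(a3,s2) ✗  (c2,s4,a4)→stocked(a4,s4) ✓  (c3,s2,a2)→stocked(a2,s2) ✓  (c3,s3,a4)→stocked(a4,s3) ✓  (c4,s1,a4)→stocked(a4,s1) ✗  (c4,s2,a4)→stocked(a4,s2) ✓  (c4,s3,a1)→stocked(a1,s3) ✓  (c4,s3,a3)→stocked(a3,s3) ✓  (c4,s4,a1)→stocked(a1,s4) ✗  (c4,s4,a2)→stocked(a2,s4) ✓
Counterexamples (restrictor triples failing the scope): 4.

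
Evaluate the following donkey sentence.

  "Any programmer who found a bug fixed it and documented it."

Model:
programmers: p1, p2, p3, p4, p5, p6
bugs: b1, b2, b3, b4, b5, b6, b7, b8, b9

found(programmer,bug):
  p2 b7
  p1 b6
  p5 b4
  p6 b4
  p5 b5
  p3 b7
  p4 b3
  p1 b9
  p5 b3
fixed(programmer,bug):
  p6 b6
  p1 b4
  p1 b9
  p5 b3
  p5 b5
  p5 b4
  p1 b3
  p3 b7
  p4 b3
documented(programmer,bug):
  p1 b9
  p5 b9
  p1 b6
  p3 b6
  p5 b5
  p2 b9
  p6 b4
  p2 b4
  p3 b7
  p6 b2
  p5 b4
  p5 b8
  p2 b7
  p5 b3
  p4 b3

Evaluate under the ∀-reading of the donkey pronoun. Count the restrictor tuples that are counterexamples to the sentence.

"it" takes "a bug" as antecedent — a donkey pronoun bound across the clause boundary.
Strong reading: for every (p,b) with found(p,b), fixed(p,b) ∧ documented(p,b).
Restrictor pairs: (p1,b6) ✗  (p1,b9) ✓  (p2,b7) ✗  (p3,b7) ✓  (p4,b3) ✓  (p5,b3) ✓  (p5,b4) ✓  (p5,b5) ✓  (p6,b4) ✗
Counterexamples (restrictor pairs failing the scope): 3.

3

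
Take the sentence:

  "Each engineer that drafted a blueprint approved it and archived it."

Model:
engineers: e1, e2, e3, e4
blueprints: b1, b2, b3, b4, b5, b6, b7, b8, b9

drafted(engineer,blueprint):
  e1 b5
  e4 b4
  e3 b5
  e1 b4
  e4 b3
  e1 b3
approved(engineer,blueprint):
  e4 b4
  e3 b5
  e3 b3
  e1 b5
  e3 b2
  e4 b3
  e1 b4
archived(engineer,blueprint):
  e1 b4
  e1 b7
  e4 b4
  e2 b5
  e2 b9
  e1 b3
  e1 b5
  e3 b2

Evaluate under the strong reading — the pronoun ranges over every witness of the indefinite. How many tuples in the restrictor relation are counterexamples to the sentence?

3

"it" takes "a blueprint" as antecedent — a donkey pronoun bound across the clause boundary.
Strong reading: for every (e,b) with drafted(e,b), approved(e,b) ∧ archived(e,b).
Restrictor pairs: (e1,b3) ✗  (e1,b4) ✓  (e1,b5) ✓  (e3,b5) ✗  (e4,b3) ✗  (e4,b4) ✓
Counterexamples (restrictor pairs failing the scope): 3.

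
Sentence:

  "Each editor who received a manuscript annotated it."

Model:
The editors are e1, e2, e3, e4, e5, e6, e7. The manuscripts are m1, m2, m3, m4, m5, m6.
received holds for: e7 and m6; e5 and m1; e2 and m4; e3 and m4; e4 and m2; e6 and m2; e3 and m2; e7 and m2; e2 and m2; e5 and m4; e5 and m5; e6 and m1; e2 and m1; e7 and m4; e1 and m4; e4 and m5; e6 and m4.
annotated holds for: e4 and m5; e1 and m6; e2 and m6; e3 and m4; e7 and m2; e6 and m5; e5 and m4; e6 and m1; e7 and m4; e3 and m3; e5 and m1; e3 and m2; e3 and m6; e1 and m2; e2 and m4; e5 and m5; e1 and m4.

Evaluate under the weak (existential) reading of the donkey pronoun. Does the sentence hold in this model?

"it" takes "a manuscript" as antecedent — a donkey pronoun bound across the clause boundary.
Weak reading: every editor e with some received-manuscript has at least one received-manuscript m such that annotated(e,m).
Per editor: e1:✓  e2:✓  e3:✓  e4:✓  e5:✓  e6:✓  e7:✓
Every editor in the restrictor has a witness.

True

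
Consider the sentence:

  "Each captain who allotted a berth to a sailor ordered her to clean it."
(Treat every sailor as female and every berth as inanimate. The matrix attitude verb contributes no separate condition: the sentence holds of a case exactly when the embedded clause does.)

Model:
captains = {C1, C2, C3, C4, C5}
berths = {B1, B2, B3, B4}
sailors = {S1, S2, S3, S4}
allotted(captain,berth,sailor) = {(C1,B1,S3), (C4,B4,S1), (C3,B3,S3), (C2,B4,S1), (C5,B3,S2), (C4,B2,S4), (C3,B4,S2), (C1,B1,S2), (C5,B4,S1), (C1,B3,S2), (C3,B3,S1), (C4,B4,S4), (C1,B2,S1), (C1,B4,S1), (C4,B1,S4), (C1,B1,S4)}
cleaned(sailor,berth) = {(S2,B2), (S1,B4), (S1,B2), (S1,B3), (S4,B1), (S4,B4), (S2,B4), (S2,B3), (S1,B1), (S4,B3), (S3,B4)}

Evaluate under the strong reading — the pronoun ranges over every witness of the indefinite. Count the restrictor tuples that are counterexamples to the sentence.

"her" takes "a sailor" as antecedent and "it" takes "a berth"; both are donkey pronouns co-varying with the restrictor.
Strong reading: for every (c,b,s) with allotted(c,b,s), cleaned(s,b).
Restrictor triples: (C1,B1,S2)→cleaned(S2,B1) ✗  (C1,B1,S3)→cleaned(S3,B1) ✗  (C1,B1,S4)→cleaned(S4,B1) ✓  (C1,B2,S1)→cleaned(S1,B2) ✓  (C1,B3,S2)→cleaned(S2,B3) ✓  (C1,B4,S1)→cleaned(S1,B4) ✓  (C2,B4,S1)→cleaned(S1,B4) ✓  (C3,B3,S1)→cleaned(S1,B3) ✓  (C3,B3,S3)→cleaned(S3,B3) ✗  (C3,B4,S2)→cleaned(S2,B4) ✓  (C4,B1,S4)→cleaned(S4,B1) ✓  (C4,B2,S4)→cleaned(S4,B2) ✗  (C4,B4,S1)→cleaned(S1,B4) ✓  (C4,B4,S4)→cleaned(S4,B4) ✓  (C5,B3,S2)→cleaned(S2,B3) ✓  (C5,B4,S1)→cleaned(S1,B4) ✓
Counterexamples (restrictor triples failing the scope): 4.

4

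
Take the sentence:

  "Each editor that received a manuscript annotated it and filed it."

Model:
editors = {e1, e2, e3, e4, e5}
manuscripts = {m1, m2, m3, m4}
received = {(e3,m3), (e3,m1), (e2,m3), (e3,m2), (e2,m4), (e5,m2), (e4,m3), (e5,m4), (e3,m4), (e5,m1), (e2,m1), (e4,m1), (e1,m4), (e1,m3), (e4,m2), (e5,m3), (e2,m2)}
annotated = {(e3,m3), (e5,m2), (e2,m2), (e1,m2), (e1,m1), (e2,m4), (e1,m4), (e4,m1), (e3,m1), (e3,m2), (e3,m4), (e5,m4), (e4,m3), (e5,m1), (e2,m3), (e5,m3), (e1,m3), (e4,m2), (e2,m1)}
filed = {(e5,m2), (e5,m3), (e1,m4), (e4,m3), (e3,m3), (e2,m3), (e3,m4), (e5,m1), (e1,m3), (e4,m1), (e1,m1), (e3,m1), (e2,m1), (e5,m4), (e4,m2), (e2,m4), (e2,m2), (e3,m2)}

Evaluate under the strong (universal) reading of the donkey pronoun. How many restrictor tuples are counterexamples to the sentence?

0

"it" takes "a manuscript" as antecedent — a donkey pronoun bound across the clause boundary.
Strong reading: for every (e,m) with received(e,m), annotated(e,m) ∧ filed(e,m).
Restrictor pairs: (e1,m3) ✓  (e1,m4) ✓  (e2,m1) ✓  (e2,m2) ✓  (e2,m3) ✓  (e2,m4) ✓  (e3,m1) ✓  (e3,m2) ✓  (e3,m3) ✓  (e3,m4) ✓  (e4,m1) ✓  (e4,m2) ✓  (e4,m3) ✓  (e5,m1) ✓  (e5,m2) ✓  (e5,m3) ✓  (e5,m4) ✓
Counterexamples (restrictor pairs failing the scope): 0.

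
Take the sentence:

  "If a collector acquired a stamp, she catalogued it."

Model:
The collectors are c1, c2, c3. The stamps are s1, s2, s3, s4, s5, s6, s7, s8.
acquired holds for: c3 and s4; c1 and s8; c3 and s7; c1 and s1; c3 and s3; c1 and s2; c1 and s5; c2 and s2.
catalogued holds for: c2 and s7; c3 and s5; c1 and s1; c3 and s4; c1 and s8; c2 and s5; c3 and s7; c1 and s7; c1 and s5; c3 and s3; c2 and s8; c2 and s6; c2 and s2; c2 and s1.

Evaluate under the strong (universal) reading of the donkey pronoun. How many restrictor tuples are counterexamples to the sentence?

"it" takes "a stamp" as antecedent — a donkey pronoun bound across the clause boundary.
Strong reading: for every (c,s) with acquired(c,s), catalogued(c,s).
Restrictor pairs: (c1,s1) ✓  (c1,s2) ✗  (c1,s5) ✓  (c1,s8) ✓  (c2,s2) ✓  (c3,s3) ✓  (c3,s4) ✓  (c3,s7) ✓
Counterexamples (restrictor pairs failing the scope): 1.

1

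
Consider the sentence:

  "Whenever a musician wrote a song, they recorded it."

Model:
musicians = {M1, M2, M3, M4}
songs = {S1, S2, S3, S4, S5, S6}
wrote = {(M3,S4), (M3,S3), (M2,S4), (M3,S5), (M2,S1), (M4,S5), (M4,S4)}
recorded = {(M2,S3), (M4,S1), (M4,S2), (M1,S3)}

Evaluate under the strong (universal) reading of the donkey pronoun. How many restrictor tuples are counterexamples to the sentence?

"it" takes "a song" as antecedent — a donkey pronoun bound across the clause boundary.
Strong reading: for every (m,s) with wrote(m,s), recorded(m,s).
Restrictor pairs: (M2,S1) ✗  (M2,S4) ✗  (M3,S3) ✗  (M3,S4) ✗  (M3,S5) ✗  (M4,S4) ✗  (M4,S5) ✗
Counterexamples (restrictor pairs failing the scope): 7.

7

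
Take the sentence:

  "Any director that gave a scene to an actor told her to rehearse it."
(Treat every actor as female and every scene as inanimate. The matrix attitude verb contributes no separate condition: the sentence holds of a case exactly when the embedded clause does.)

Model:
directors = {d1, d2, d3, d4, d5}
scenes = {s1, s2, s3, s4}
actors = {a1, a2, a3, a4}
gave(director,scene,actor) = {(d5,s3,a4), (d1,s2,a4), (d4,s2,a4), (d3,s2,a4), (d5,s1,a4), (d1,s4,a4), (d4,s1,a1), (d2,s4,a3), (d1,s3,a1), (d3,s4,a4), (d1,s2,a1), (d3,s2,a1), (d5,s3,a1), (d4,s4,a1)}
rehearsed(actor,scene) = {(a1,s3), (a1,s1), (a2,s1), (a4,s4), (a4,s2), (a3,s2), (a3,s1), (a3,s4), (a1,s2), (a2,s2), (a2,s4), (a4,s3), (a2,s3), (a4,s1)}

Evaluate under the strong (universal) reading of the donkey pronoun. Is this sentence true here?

False

"her" takes "an actor" as antecedent and "it" takes "a scene"; both are donkey pronouns co-varying with the restrictor.
Strong reading: for every (d,s,a) with gave(d,s,a), rehearsed(a,s).
Restrictor triples: (d1,s2,a1)→rehearsed(a1,s2) ✓  (d1,s2,a4)→rehearsed(a4,s2) ✓  (d1,s3,a1)→rehearsed(a1,s3) ✓  (d1,s4,a4)→rehearsed(a4,s4) ✓  (d2,s4,a3)→rehearsed(a3,s4) ✓  (d3,s2,a1)→rehearsed(a1,s2) ✓  (d3,s2,a4)→rehearsed(a4,s2) ✓  (d3,s4,a4)→rehearsed(a4,s4) ✓  (d4,s1,a1)→rehearsed(a1,s1) ✓  (d4,s2,a4)→rehearsed(a4,s2) ✓  (d4,s4,a1)→rehearsed(a1,s4) ✗  (d5,s1,a4)→rehearsed(a4,s1) ✓  (d5,s3,a1)→rehearsed(a1,s3) ✓  (d5,s3,a4)→rehearsed(a4,s3) ✓
Counterexample: (d4,s4,a1) — rehearsed(a1,s4) does not hold.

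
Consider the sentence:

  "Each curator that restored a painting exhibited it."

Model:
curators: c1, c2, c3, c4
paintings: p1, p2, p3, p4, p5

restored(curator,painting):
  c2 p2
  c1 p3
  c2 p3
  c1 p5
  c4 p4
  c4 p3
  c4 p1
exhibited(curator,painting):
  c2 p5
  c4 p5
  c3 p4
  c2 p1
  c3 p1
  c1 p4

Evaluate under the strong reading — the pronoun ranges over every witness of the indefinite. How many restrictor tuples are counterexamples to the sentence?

7

"it" takes "a painting" as antecedent — a donkey pronoun bound across the clause boundary.
Strong reading: for every (c,p) with restored(c,p), exhibited(c,p).
Restrictor pairs: (c1,p3) ✗  (c1,p5) ✗  (c2,p2) ✗  (c2,p3) ✗  (c4,p1) ✗  (c4,p3) ✗  (c4,p4) ✗
Counterexamples (restrictor pairs failing the scope): 7.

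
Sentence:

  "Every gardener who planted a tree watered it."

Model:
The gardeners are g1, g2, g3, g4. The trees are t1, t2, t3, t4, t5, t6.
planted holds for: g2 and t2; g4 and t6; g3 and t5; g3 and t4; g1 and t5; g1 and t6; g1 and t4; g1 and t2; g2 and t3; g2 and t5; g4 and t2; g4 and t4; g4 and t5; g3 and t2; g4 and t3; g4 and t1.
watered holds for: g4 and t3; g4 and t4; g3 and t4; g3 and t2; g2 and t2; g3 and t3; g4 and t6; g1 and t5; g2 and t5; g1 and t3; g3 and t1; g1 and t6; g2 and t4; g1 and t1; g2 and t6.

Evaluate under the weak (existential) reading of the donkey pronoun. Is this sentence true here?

"it" takes "a tree" as antecedent — a donkey pronoun bound across the clause boundary.
Weak reading: every gardener g with some planted-tree has at least one planted-tree t such that watered(g,t).
Per gardener: g1:✓  g2:✓  g3:✓  g4:✓
Every gardener in the restrictor has a witness.

True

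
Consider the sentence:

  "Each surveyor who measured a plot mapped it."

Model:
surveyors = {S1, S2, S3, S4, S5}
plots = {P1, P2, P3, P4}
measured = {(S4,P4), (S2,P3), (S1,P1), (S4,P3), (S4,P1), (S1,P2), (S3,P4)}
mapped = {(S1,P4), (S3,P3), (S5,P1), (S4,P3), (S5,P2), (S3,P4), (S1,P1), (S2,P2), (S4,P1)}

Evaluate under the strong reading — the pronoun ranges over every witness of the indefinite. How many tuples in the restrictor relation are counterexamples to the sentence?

3

"it" takes "a plot" as antecedent — a donkey pronoun bound across the clause boundary.
Strong reading: for every (s,p) with measured(s,p), mapped(s,p).
Restrictor pairs: (S1,P1) ✓  (S1,P2) ✗  (S2,P3) ✗  (S3,P4) ✓  (S4,P1) ✓  (S4,P3) ✓  (S4,P4) ✗
Counterexamples (restrictor pairs failing the scope): 3.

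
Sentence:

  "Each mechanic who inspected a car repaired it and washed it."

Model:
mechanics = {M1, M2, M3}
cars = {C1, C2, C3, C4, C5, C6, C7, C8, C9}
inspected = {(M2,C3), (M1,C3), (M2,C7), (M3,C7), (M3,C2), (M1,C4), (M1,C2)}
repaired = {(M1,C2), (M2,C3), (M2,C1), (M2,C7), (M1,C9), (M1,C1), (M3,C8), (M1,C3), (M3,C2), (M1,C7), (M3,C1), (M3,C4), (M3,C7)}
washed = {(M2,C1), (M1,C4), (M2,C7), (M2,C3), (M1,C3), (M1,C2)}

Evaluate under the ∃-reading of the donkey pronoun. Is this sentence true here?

False

"it" takes "a car" as antecedent — a donkey pronoun bound across the clause boundary.
Weak reading: every mechanic m with some inspected-car has at least one inspected-car c such that repaired(m,c) ∧ washed(m,c).
Per mechanic: M1:✓  M2:✓  M3:✗
M3 has no witness among its inspected-cars.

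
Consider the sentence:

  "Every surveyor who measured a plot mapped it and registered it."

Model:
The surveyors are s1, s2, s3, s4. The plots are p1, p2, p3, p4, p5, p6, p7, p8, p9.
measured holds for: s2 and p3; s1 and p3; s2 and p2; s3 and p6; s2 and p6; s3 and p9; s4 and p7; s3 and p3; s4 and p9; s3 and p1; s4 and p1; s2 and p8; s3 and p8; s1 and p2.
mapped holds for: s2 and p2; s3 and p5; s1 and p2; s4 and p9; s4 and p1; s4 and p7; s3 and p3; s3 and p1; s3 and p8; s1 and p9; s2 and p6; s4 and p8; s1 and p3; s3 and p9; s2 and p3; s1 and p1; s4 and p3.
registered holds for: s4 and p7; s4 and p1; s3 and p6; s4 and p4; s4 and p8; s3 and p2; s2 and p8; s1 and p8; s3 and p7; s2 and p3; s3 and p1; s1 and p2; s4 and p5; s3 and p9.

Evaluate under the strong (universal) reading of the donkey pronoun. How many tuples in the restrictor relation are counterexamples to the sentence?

8

"it" takes "a plot" as antecedent — a donkey pronoun bound across the clause boundary.
Strong reading: for every (s,p) with measured(s,p), mapped(s,p) ∧ registered(s,p).
Restrictor pairs: (s1,p2) ✓  (s1,p3) ✗  (s2,p2) ✗  (s2,p3) ✓  (s2,p6) ✗  (s2,p8) ✗  (s3,p1) ✓  (s3,p3) ✗  (s3,p6) ✗  (s3,p8) ✗  (s3,p9) ✓  (s4,p1) ✓  (s4,p7) ✓  (s4,p9) ✗
Counterexamples (restrictor pairs failing the scope): 8.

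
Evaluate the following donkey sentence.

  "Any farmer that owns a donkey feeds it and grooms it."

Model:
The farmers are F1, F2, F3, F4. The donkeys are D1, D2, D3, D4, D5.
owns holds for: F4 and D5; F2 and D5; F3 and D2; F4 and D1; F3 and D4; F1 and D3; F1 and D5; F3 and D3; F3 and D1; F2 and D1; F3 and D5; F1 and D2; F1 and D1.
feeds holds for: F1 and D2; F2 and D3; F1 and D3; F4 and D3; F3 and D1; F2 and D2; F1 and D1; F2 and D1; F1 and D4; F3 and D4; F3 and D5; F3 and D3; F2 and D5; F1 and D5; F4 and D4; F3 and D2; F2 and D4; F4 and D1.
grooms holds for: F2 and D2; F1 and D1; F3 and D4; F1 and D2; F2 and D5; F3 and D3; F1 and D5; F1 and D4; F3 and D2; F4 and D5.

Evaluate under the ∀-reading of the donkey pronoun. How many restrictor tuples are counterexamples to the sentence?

6

"it" takes "a donkey" as antecedent — a donkey pronoun bound across the clause boundary.
Strong reading: for every (f,d) with owns(f,d), feeds(f,d) ∧ grooms(f,d).
Restrictor pairs: (F1,D1) ✓  (F1,D2) ✓  (F1,D3) ✗  (F1,D5) ✓  (F2,D1) ✗  (F2,D5) ✓  (F3,D1) ✗  (F3,D2) ✓  (F3,D3) ✓  (F3,D4) ✓  (F3,D5) ✗  (F4,D1) ✗  (F4,D5) ✗
Counterexamples (restrictor pairs failing the scope): 6.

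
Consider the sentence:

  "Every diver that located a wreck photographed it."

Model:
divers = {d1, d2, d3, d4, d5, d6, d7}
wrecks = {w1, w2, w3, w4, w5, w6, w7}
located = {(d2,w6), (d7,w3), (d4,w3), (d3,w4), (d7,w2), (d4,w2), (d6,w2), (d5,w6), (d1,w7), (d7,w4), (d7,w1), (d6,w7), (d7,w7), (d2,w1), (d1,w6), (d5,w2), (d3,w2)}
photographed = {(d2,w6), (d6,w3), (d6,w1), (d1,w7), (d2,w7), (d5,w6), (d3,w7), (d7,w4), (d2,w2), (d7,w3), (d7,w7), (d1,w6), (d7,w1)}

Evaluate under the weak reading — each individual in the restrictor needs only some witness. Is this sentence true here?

"it" takes "a wreck" as antecedent — a donkey pronoun bound across the clause boundary.
Weak reading: every diver d with some located-wreck has at least one located-wreck w such that photographed(d,w).
Per diver: d1:✓  d2:✓  d3:✗  d4:✗  d5:✓  d6:✗  d7:✓
d3 has no witness among its located-wrecks.

False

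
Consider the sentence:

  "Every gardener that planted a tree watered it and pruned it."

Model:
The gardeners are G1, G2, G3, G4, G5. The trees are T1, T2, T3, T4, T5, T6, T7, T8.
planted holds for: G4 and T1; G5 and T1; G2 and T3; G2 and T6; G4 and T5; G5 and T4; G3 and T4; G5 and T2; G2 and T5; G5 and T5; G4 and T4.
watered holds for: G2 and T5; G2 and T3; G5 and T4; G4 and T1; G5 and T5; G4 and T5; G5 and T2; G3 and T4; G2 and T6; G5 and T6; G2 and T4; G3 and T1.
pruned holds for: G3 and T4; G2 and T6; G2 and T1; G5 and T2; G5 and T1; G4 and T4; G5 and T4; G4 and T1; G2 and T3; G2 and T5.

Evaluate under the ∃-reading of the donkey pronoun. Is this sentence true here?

True

"it" takes "a tree" as antecedent — a donkey pronoun bound across the clause boundary.
Weak reading: every gardener g with some planted-tree has at least one planted-tree t such that watered(g,t) ∧ pruned(g,t).
Per gardener: G2:✓  G3:✓  G4:✓  G5:✓
Every gardener in the restrictor has a witness.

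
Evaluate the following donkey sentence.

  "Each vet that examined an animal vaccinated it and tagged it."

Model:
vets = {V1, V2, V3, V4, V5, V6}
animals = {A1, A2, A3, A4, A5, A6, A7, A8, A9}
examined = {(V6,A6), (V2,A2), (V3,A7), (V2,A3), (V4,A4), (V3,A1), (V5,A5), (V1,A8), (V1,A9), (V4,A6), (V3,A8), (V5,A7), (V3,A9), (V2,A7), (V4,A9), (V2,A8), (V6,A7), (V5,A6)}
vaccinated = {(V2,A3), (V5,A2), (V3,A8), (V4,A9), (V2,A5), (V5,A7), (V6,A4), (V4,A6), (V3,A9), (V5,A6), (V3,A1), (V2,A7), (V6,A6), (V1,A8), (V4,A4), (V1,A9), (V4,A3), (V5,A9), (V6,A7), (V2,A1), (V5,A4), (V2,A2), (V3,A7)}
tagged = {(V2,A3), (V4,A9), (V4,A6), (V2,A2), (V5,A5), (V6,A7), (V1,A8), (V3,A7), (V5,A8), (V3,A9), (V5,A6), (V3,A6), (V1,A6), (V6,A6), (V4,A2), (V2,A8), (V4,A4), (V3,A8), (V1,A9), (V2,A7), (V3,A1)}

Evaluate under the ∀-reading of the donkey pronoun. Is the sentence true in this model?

False

"it" takes "an animal" as antecedent — a donkey pronoun bound across the clause boundary.
Strong reading: for every (v,a) with examined(v,a), vaccinated(v,a) ∧ tagged(v,a).
Restrictor pairs: (V1,A8) ✓  (V1,A9) ✓  (V2,A2) ✓  (V2,A3) ✓  (V2,A7) ✓  (V2,A8) ✗  (V3,A1) ✓  (V3,A7) ✓  (V3,A8) ✓  (V3,A9) ✓  (V4,A4) ✓  (V4,A6) ✓  (V4,A9) ✓  (V5,A5) ✗  (V5,A6) ✓  (V5,A7) ✗  (V6,A6) ✓  (V6,A7) ✓
Counterexample: (V2,A8) is in examined but fails the scope.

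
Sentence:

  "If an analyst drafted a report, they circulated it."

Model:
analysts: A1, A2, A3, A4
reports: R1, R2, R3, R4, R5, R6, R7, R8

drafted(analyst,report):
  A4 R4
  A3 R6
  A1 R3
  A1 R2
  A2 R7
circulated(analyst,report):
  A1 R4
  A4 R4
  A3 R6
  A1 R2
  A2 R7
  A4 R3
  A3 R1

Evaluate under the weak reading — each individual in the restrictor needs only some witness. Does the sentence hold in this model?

True

"it" takes "a report" as antecedent — a donkey pronoun bound across the clause boundary.
Weak reading: every analyst a with some drafted-report has at least one drafted-report r such that circulated(a,r).
Per analyst: A1:✓  A2:✓  A3:✓  A4:✓
Every analyst in the restrictor has a witness.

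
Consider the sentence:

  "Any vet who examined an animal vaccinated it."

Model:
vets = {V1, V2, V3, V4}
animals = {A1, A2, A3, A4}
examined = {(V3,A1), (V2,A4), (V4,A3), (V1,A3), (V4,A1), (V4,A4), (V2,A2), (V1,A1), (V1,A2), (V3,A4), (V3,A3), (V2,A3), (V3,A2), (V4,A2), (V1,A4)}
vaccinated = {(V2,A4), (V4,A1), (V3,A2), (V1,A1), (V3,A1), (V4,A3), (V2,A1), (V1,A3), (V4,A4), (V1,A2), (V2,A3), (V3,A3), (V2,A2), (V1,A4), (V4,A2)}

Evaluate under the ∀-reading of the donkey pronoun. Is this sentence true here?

"it" takes "an animal" as antecedent — a donkey pronoun bound across the clause boundary.
Strong reading: for every (v,a) with examined(v,a), vaccinated(v,a).
Restrictor pairs: (V1,A1) ✓  (V1,A2) ✓  (V1,A3) ✓  (V1,A4) ✓  (V2,A2) ✓  (V2,A3) ✓  (V2,A4) ✓  (V3,A1) ✓  (V3,A2) ✓  (V3,A3) ✓  (V3,A4) ✗  (V4,A1) ✓  (V4,A2) ✓  (V4,A3) ✓  (V4,A4) ✓
Counterexample: (V3,A4) is in examined but fails the scope.

False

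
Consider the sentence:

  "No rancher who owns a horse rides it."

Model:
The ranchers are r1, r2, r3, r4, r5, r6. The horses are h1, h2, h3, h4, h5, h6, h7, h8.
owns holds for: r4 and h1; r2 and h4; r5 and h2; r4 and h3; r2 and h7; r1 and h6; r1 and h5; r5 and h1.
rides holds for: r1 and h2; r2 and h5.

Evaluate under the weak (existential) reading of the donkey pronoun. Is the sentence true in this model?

"it" takes "a horse" as antecedent — a donkey pronoun bound across the clause boundary.
Truth condition: for no (r,h) with owns(r,h) does rides(r,h) hold.
Restrictor pairs — does the scope hold? (r1,h5):fails  (r1,h6):fails  (r2,h4):fails  (r2,h7):fails  (r4,h1):fails  (r4,h3):fails  (r5,h1):fails  (r5,h2):fails
Scope holds for no restrictor pair, so the sentence is true.

True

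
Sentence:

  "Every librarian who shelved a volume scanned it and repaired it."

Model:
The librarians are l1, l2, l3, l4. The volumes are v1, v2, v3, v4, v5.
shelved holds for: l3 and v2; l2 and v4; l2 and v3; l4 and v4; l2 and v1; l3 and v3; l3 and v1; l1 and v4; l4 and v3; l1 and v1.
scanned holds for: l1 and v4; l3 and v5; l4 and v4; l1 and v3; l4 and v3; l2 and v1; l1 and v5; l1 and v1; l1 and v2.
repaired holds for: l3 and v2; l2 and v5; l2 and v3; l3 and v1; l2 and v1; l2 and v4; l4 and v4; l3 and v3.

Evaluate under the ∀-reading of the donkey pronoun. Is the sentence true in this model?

False

"it" takes "a volume" as antecedent — a donkey pronoun bound across the clause boundary.
Strong reading: for every (l,v) with shelved(l,v), scanned(l,v) ∧ repaired(l,v).
Restrictor pairs: (l1,v1) ✗  (l1,v4) ✗  (l2,v1) ✓  (l2,v3) ✗  (l2,v4) ✗  (l3,v1) ✗  (l3,v2) ✗  (l3,v3) ✗  (l4,v3) ✗  (l4,v4) ✓
Counterexample: (l1,v1) is in shelved but fails the scope.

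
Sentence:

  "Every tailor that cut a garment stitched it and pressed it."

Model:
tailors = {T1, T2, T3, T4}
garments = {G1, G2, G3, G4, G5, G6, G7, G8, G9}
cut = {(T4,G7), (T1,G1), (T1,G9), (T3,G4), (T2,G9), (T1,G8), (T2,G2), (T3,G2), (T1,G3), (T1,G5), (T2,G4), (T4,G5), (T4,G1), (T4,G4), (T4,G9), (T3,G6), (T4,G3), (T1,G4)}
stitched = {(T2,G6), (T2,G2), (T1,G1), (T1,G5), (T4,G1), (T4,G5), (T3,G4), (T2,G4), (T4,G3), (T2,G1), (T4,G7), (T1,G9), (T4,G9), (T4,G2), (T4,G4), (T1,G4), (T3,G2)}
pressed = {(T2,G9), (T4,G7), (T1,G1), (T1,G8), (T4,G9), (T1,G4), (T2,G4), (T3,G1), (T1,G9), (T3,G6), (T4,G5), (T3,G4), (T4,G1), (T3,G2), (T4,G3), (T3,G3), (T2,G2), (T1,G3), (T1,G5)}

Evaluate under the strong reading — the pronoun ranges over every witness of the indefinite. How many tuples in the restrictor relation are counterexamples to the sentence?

5

"it" takes "a garment" as antecedent — a donkey pronoun bound across the clause boundary.
Strong reading: for every (t,g) with cut(t,g), stitched(t,g) ∧ pressed(t,g).
Restrictor pairs: (T1,G1) ✓  (T1,G3) ✗  (T1,G4) ✓  (T1,G5) ✓  (T1,G8) ✗  (T1,G9) ✓  (T2,G2) ✓  (T2,G4) ✓  (T2,G9) ✗  (T3,G2) ✓  (T3,G4) ✓  (T3,G6) ✗  (T4,G1) ✓  (T4,G3) ✓  (T4,G4) ✗  (T4,G5) ✓  (T4,G7) ✓  (T4,G9) ✓
Counterexamples (restrictor pairs failing the scope): 5.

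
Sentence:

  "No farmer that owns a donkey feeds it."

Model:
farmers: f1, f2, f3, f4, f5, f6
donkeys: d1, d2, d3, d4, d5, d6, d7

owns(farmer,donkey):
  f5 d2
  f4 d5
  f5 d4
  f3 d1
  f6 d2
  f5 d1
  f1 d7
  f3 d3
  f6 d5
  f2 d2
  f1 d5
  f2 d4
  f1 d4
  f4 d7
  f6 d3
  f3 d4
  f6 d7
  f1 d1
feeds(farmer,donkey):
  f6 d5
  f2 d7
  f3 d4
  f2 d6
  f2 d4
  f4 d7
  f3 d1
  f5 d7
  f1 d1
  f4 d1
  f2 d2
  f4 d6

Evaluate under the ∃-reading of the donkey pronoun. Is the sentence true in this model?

False

"it" takes "a donkey" as antecedent — a donkey pronoun bound across the clause boundary.
Truth condition: for no (f,d) with owns(f,d) does feeds(f,d) hold.
Restrictor pairs — does the scope hold? (f1,d1):holds  (f1,d4):fails  (f1,d5):fails  (f1,d7):fails  (f2,d2):holds  (f2,d4):holds  (f3,d1):holds  (f3,d3):fails  (f3,d4):holds  (f4,d5):fails  (f4,d7):holds  (f5,d1):fails  (f5,d2):fails  (f5,d4):fails  (f6,d2):fails  (f6,d3):fails  (f6,d5):holds  (f6,d7):fails
Scope holds for 7 pair(s), so the sentence is false.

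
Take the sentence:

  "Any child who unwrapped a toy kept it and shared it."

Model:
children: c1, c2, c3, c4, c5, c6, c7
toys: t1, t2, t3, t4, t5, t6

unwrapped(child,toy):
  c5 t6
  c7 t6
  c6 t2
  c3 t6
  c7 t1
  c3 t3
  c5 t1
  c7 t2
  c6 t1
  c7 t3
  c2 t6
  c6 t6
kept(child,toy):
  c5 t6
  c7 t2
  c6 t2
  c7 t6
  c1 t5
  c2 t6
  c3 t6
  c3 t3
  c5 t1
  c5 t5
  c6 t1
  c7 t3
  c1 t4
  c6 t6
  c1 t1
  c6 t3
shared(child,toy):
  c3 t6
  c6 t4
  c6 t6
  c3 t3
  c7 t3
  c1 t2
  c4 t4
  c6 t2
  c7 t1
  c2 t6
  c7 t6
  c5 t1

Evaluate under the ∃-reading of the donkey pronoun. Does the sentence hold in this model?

True

"it" takes "a toy" as antecedent — a donkey pronoun bound across the clause boundary.
Weak reading: every child c with some unwrapped-toy has at least one unwrapped-toy t such that kept(c,t) ∧ shared(c,t).
Per child: c2:✓  c3:✓  c5:✓  c6:✓  c7:✓
Every child in the restrictor has a witness.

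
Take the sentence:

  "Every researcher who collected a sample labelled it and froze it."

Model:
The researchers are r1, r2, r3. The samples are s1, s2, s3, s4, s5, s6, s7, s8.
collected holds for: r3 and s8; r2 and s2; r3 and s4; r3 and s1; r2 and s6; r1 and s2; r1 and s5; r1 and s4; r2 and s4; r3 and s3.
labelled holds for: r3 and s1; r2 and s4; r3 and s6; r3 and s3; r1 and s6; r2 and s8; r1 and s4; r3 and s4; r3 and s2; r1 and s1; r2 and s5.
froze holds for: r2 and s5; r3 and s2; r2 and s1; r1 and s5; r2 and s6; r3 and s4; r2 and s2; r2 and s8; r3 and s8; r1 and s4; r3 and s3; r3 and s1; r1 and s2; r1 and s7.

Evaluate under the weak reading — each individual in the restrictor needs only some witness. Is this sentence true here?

"it" takes "a sample" as antecedent — a donkey pronoun bound across the clause boundary.
Weak reading: every researcher r with some collected-sample has at least one collected-sample s such that labelled(r,s) ∧ froze(r,s).
Per researcher: r1:✓  r2:✗  r3:✓
r2 has no witness among its collected-samples.

False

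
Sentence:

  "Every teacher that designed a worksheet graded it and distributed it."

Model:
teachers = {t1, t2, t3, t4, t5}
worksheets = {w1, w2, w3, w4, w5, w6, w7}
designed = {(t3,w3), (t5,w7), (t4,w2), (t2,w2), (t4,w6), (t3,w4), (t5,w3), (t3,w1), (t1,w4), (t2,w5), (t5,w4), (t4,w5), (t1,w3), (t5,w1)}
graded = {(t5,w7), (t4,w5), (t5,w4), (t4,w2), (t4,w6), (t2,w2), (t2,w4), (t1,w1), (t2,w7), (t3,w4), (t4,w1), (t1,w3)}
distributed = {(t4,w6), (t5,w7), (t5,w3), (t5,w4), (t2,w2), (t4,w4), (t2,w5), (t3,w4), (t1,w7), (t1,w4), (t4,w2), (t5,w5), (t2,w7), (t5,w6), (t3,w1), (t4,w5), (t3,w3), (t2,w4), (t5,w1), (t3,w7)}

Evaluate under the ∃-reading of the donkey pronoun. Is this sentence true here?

False

"it" takes "a worksheet" as antecedent — a donkey pronoun bound across the clause boundary.
Weak reading: every teacher t with some designed-worksheet has at least one designed-worksheet w such that graded(t,w) ∧ distributed(t,w).
Per teacher: t1:✗  t2:✓  t3:✓  t4:✓  t5:✓
t1 has no witness among its designed-worksheets.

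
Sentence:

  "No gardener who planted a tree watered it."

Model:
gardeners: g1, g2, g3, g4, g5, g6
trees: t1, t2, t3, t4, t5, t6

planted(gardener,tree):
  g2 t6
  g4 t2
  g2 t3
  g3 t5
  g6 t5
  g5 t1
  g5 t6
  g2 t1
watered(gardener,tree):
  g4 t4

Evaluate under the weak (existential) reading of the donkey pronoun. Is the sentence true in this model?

"it" takes "a tree" as antecedent — a donkey pronoun bound across the clause boundary.
Truth condition: for no (g,t) with planted(g,t) does watered(g,t) hold.
Restrictor pairs — does the scope hold? (g2,t1):fails  (g2,t3):fails  (g2,t6):fails  (g3,t5):fails  (g4,t2):fails  (g5,t1):fails  (g5,t6):fails  (g6,t5):fails
Scope holds for no restrictor pair, so the sentence is true.

True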